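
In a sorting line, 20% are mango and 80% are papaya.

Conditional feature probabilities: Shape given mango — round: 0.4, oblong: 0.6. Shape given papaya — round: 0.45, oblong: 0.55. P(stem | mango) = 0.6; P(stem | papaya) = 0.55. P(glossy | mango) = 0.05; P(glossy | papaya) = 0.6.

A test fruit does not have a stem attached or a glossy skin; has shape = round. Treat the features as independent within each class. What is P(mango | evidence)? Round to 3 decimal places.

0.319

mango: 0.2 × 0.4 × (1−0.6) × (1−0.05) = 0.0304
papaya: 0.8 × 0.45 × (1−0.55) × (1−0.6) = 0.0648
P(mango | x) = 0.0304 / 0.0952 ≈ 0.319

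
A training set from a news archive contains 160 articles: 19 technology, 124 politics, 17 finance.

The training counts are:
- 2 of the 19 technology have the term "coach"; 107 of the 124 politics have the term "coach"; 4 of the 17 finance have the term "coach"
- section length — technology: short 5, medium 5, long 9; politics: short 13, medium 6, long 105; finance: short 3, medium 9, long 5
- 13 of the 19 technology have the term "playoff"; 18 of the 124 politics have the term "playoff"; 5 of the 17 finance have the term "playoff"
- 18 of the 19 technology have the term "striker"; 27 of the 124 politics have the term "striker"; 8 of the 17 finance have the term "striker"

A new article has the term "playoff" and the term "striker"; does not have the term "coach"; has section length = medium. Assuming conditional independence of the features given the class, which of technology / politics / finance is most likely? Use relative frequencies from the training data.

technology

technology: (19/160) × (17/19) × (5/19) × (13/19) × (18/19) ≈ 0.018124
politics: (124/160) × (17/124) × (6/124) × (18/124) × (27/124) ≈ 0.000162499
finance: (17/160) × (13/17) × (9/17) × (5/17) × (8/17) ≈ 0.00595359
Highest score → technology.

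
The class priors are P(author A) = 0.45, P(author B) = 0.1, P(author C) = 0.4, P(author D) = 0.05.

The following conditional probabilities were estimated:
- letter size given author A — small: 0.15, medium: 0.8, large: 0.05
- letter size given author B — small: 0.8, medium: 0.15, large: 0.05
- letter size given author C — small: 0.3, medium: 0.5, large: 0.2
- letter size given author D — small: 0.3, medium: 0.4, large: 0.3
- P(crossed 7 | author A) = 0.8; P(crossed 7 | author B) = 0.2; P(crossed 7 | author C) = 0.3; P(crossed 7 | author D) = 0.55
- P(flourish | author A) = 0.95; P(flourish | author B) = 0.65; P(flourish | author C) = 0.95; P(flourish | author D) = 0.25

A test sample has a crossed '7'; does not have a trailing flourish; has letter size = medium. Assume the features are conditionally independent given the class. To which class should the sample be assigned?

author A

author A: 0.45 × 0.8 × 0.8 × (1−0.95) = 0.0144
author B: 0.1 × 0.15 × 0.2 × (1−0.65) = 0.00105
author C: 0.4 × 0.5 × 0.3 × (1−0.95) = 0.003
author D: 0.05 × 0.4 × 0.55 × (1−0.25) = 0.00825
Highest score → author A.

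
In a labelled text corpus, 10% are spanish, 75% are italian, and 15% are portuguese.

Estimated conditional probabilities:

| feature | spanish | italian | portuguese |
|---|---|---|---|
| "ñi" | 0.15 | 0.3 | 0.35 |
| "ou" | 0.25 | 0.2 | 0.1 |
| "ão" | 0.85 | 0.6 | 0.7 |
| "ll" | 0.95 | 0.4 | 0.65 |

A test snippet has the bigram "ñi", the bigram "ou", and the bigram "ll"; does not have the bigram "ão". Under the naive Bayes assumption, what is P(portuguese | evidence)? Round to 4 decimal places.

0.1169

spanish: 0.1 × 0.15 × 0.25 × (1−0.85) × 0.95 = 0.000534375
italian: 0.75 × 0.3 × 0.2 × (1−0.6) × 0.4 = 0.0072
portuguese: 0.15 × 0.35 × 0.1 × (1−0.7) × 0.65 = 0.00102375
P(portuguese | x) = 0.00102375 / 0.008758125 ≈ 0.1169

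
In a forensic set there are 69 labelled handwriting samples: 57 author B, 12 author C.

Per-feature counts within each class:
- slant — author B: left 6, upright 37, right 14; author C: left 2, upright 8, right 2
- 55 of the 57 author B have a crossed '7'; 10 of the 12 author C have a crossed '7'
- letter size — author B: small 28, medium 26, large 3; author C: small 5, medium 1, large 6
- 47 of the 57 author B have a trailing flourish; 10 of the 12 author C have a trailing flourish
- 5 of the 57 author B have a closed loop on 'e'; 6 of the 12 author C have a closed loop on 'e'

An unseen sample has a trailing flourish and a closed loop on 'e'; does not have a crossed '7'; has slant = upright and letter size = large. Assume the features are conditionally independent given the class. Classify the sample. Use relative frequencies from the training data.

author C

author B: (57/69) × (37/57) × (2/57) × (3/57) × (47/57) × (5/57) ≈ 0.0000716263
author C: (12/69) × (8/12) × (2/12) × (6/12) × (10/12) × (6/12) ≈ 0.00402576
Highest score → author C.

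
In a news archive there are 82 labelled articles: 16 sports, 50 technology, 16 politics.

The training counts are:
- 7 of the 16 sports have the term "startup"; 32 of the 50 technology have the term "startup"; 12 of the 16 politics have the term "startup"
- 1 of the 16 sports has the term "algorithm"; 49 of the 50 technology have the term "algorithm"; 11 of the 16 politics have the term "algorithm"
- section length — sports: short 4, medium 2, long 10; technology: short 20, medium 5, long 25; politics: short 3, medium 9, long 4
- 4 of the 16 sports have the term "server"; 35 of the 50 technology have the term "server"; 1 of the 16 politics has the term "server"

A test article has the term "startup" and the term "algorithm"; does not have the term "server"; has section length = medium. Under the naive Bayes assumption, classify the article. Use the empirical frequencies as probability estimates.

politics

sports: (16/82) × (7/16) × (1/16) × (2/16) × (12/16) ≈ 0.000500191
technology: (50/82) × (32/50) × (49/50) × (5/50) × (15/50) ≈ 0.0114732
politics: (16/82) × (12/16) × (11/16) × (9/16) × (15/16) ≈ 0.0530559
Highest score → politics.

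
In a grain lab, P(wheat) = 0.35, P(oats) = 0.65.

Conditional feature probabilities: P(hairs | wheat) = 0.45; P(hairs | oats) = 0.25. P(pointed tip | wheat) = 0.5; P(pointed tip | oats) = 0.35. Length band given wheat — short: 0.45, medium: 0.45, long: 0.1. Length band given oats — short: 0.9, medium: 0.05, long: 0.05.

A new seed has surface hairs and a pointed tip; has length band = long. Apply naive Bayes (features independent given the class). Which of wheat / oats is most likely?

wheat: 0.35 × 0.45 × 0.5 × 0.1 = 0.007875
oats: 0.65 × 0.25 × 0.35 × 0.05 = 0.00284375
Highest score → wheat.

wheat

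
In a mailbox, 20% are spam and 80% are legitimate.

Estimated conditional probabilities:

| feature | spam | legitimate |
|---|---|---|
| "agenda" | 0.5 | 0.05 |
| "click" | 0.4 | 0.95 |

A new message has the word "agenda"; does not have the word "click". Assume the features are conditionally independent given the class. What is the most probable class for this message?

spam: 0.2 × 0.5 × (1−0.4) = 0.06
legitimate: 0.8 × 0.05 × (1−0.95) = 0.002
Highest score → spam.

spam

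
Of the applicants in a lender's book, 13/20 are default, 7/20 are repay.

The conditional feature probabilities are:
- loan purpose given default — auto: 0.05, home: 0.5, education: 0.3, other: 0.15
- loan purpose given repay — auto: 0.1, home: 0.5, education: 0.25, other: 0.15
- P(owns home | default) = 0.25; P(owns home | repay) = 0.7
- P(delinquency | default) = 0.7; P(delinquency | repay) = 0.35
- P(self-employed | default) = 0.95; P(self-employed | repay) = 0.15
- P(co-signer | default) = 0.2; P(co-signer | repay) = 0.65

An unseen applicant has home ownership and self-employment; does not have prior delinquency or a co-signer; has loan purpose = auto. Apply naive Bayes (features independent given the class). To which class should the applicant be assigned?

default

default: 0.65 × 0.05 × 0.25 × (1−0.7) × 0.95 × (1−0.2) = 0.0018525
repay: 0.35 × 0.1 × 0.7 × (1−0.35) × 0.15 × (1−0.65) = 0.0008360625
Highest score → default.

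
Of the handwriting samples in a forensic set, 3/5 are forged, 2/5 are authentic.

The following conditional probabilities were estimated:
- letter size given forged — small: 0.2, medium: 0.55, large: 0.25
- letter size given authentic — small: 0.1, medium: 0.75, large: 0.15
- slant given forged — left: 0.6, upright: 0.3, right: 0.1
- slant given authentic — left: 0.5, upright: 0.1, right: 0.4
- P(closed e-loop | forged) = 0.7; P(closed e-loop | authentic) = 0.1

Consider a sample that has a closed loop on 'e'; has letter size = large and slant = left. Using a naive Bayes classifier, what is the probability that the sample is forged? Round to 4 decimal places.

0.9545

forged: 0.6 × 0.25 × 0.6 × 0.7 = 0.063
authentic: 0.4 × 0.15 × 0.5 × 0.1 = 0.003
P(forged | x) = 0.063 / 0.066 ≈ 0.9545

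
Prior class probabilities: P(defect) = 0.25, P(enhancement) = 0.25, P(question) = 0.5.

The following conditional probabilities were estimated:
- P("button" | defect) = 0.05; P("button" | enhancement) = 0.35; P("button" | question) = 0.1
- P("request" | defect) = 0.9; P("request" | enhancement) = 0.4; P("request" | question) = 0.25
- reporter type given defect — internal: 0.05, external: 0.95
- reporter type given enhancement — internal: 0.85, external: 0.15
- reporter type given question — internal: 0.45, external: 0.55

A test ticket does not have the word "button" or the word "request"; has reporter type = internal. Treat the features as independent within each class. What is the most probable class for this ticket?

question

defect: 0.25 × (1−0.05) × (1−0.9) × 0.05 = 0.0011875
enhancement: 0.25 × (1−0.35) × (1−0.4) × 0.85 = 0.082875
question: 0.5 × (1−0.1) × (1−0.25) × 0.45 = 0.151875
Highest score → question.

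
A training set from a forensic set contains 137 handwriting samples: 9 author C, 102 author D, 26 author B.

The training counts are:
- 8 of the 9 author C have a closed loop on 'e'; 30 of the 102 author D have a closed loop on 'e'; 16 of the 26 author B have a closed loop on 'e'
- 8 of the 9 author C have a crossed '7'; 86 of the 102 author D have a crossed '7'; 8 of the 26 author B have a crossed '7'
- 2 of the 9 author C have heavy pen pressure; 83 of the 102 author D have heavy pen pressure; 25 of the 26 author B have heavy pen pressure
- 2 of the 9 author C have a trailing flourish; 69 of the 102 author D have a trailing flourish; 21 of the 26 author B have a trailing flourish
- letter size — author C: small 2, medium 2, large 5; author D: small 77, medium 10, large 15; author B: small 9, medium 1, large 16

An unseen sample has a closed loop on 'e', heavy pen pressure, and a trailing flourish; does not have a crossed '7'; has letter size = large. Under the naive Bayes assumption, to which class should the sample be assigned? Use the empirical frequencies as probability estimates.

author C: (9/137) × (8/9) × (1/9) × (2/9) × (2/9) × (5/9) ≈ 0.000178004
author D: (102/137) × (30/102) × (16/102) × (83/102) × (69/102) × (15/102) ≈ 0.0027806
author B: (26/137) × (16/26) × (18/26) × (25/26) × (21/26) × (16/26) ≈ 0.0386418
Highest score → author B.

author B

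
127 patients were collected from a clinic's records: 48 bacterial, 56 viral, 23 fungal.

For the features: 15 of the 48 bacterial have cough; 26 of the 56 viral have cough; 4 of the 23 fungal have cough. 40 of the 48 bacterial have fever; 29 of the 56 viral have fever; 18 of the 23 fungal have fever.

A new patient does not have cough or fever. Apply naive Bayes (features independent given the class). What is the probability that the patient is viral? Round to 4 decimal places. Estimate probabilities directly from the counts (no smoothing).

bacterial: (48/127) × (33/48) × (8/48) ≈ 0.0433071
viral: (56/127) × (30/56) × (27/56) ≈ 0.113892
fungal: (23/127) × (19/23) × (5/23) ≈ 0.0325231
P(viral | x) = 0.113892 / 0.1897222 ≈ 0.6003

0.6003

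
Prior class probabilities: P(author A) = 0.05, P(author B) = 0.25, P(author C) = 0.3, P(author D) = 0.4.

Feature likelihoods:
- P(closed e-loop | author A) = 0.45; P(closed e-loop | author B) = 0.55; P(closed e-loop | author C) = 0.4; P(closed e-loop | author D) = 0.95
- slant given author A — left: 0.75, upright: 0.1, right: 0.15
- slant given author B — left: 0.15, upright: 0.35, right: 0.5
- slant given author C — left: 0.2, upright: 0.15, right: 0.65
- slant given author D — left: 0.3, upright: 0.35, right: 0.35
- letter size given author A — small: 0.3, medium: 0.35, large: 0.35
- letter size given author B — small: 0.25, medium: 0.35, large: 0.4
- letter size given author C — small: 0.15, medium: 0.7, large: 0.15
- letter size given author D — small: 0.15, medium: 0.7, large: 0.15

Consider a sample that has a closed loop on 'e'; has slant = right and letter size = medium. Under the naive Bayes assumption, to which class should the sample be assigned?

author D

author A: 0.05 × 0.45 × 0.15 × 0.35 = 0.00118125
author B: 0.25 × 0.55 × 0.5 × 0.35 = 0.0240625
author C: 0.3 × 0.4 × 0.65 × 0.7 = 0.0546
author D: 0.4 × 0.95 × 0.35 × 0.7 = 0.0931
Highest score → author D.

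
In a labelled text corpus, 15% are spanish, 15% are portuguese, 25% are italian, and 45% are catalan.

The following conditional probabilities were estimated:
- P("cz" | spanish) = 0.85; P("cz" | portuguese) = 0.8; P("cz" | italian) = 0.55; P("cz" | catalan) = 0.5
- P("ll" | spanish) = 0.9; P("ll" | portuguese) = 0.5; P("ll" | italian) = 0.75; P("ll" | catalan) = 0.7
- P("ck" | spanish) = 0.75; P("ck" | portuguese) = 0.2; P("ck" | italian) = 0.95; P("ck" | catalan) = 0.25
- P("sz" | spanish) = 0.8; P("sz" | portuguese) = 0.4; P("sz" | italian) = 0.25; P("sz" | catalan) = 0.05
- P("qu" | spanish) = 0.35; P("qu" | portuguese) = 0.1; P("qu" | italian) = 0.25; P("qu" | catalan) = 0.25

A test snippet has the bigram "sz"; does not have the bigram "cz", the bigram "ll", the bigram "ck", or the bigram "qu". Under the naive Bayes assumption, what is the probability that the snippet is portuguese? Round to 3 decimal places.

spanish: 0.15 × (1−0.85) × (1−0.9) × (1−0.75) × 0.8 × (1−0.35) = 0.0002925
portuguese: 0.15 × (1−0.8) × (1−0.5) × (1−0.2) × 0.4 × (1−0.1) = 0.00432
italian: 0.25 × (1−0.55) × (1−0.75) × (1−0.95) × 0.25 × (1−0.25) = 0.000263671875
catalan: 0.45 × (1−0.5) × (1−0.7) × (1−0.25) × 0.05 × (1−0.25) = 0.0018984375
P(portuguese | x) = 0.00432 / 0.006774609375 ≈ 0.638

0.638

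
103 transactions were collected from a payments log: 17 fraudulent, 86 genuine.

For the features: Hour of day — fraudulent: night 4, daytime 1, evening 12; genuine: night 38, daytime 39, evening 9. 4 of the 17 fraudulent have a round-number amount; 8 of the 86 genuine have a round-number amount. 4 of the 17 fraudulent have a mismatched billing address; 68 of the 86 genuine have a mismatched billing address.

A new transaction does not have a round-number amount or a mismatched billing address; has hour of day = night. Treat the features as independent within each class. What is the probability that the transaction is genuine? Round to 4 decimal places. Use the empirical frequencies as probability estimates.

fraudulent: (17/103) × (4/17) × (13/17) × (13/17) ≈ 0.0227097
genuine: (86/103) × (38/86) × (78/86) × (18/86) ≈ 0.0700352
P(genuine | x) = 0.0700352 / 0.0927449 ≈ 0.7551

0.7551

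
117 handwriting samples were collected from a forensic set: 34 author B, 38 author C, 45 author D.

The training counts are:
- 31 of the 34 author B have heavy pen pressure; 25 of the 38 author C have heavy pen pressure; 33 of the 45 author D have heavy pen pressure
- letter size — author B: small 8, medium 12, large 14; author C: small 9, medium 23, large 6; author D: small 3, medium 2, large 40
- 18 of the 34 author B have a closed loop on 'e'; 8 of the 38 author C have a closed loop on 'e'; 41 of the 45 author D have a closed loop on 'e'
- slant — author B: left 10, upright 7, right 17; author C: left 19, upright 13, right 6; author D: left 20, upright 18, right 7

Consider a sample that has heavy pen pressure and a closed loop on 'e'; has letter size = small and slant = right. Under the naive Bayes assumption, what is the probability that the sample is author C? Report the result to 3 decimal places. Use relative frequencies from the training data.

author B: (34/117) × (31/34) × (8/34) × (18/34) × (17/34) ≈ 0.0165025
author C: (38/117) × (25/38) × (9/38) × (8/38) × (6/38) ≈ 0.00168224
author D: (45/117) × (33/45) × (3/45) × (41/45) × (7/45) ≈ 0.00266498
P(author C | x) = 0.00168224 / 0.02084972 ≈ 0.081

0.081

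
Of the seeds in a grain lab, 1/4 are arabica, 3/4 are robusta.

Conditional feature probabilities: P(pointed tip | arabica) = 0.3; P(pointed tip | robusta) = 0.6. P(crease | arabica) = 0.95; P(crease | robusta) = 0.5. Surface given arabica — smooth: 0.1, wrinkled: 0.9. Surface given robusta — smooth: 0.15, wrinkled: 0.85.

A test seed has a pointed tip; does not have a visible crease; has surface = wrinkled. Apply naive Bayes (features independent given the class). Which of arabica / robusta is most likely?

robusta

arabica: 0.25 × 0.3 × (1−0.95) × 0.9 = 0.003375
robusta: 0.75 × 0.6 × (1−0.5) × 0.85 = 0.19125
Highest score → robusta.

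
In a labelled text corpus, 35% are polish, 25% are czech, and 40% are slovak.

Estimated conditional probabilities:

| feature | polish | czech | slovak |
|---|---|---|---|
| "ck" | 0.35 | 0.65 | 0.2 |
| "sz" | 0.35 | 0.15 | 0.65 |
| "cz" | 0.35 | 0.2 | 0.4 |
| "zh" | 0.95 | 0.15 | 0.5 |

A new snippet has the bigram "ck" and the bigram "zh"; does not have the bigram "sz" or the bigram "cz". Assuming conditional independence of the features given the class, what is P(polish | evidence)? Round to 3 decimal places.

polish: 0.35 × 0.35 × (1−0.35) × (1−0.35) × 0.95 = 0.0491684375
czech: 0.25 × 0.65 × (1−0.15) × (1−0.2) × 0.15 = 0.016575
slovak: 0.4 × 0.2 × (1−0.65) × (1−0.4) × 0.5 = 0.0084
P(polish | x) = 0.0491684375 / 0.0741434375 ≈ 0.663

0.663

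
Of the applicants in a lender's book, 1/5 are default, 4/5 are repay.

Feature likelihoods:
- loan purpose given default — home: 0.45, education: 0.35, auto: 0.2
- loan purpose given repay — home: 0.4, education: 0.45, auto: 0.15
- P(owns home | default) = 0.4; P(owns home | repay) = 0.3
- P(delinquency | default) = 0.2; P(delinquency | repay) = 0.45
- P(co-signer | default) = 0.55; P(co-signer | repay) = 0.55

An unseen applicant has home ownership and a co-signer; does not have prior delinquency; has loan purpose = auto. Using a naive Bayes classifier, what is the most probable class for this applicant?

repay

default: 0.2 × 0.2 × 0.4 × (1−0.2) × 0.55 = 0.00704
repay: 0.8 × 0.15 × 0.3 × (1−0.45) × 0.55 = 0.01089
Highest score → repay.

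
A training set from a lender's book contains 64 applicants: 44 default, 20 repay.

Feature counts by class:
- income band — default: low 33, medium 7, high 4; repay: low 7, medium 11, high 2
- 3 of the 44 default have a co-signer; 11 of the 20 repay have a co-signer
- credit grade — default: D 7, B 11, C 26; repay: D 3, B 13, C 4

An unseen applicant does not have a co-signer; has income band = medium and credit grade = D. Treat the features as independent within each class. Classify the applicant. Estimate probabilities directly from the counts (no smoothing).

default

default: (44/64) × (7/44) × (41/44) × (7/44) ≈ 0.0162142
repay: (20/64) × (11/20) × (9/20) × (3/20) = 0.0116015625
Highest score → default.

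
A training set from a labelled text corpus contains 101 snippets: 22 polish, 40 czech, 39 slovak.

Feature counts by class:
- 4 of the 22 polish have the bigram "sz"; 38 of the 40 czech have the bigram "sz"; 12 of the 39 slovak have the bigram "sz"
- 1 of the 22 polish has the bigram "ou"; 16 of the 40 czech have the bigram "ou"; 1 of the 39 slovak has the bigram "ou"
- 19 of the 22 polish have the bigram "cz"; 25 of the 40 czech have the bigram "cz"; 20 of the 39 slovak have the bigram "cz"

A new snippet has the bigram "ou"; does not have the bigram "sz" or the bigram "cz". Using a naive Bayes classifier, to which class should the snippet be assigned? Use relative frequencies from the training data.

slovak

polish: (22/101) × (18/22) × (1/22) × (3/22) ≈ 0.00110466
czech: (40/101) × (2/40) × (16/40) × (15/40) ≈ 0.0029703
slovak: (39/101) × (27/39) × (1/39) × (19/39) ≈ 0.00333939
Highest score → slovak.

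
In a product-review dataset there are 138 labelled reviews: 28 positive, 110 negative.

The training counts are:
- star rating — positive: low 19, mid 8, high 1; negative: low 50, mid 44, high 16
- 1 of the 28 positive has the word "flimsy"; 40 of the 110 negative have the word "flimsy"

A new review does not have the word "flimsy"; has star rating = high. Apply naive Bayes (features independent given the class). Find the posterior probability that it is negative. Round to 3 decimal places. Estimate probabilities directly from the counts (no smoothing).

0.913

positive: (28/138) × (1/28) × (27/28) ≈ 0.00698758
negative: (110/138) × (16/110) × (70/110) ≈ 0.0737813
P(negative | x) = 0.0737813 / 0.08076888 ≈ 0.913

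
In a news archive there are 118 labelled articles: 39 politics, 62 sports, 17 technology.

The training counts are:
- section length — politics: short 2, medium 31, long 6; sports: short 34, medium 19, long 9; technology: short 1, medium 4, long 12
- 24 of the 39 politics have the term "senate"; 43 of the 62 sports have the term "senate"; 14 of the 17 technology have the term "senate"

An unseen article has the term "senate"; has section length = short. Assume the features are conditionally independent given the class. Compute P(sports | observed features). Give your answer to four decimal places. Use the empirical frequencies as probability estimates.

politics: (39/118) × (2/39) × (24/39) ≈ 0.0104302
sports: (62/118) × (34/62) × (43/62) ≈ 0.199836
technology: (17/118) × (1/17) × (14/17) ≈ 0.00697906
P(sports | x) = 0.199836 / 0.21724526 ≈ 0.9199

0.9199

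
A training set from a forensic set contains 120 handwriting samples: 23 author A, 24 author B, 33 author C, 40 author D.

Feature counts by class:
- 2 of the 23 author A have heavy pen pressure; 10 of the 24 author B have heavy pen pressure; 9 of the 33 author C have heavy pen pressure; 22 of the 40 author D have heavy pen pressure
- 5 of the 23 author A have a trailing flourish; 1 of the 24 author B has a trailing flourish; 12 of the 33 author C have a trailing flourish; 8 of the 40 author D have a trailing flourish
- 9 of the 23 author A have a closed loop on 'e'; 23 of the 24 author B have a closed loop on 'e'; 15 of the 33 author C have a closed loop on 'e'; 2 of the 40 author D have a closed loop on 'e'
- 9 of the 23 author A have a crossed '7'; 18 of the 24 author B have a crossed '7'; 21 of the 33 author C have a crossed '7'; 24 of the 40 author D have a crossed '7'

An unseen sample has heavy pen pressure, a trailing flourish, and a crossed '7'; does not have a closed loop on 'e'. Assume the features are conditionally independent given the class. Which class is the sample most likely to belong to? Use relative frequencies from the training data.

author A: (23/120) × (2/23) × (5/23) × (14/23) × (9/23) ≈ 0.00086299
author B: (24/120) × (10/24) × (1/24) × (1/24) × (18/24) ≈ 0.000108507
author C: (33/120) × (9/33) × (12/33) × (18/33) × (21/33) ≈ 0.00946657
author D: (40/120) × (22/40) × (8/40) × (38/40) × (24/40) = 0.0209
Highest score → author D.

author D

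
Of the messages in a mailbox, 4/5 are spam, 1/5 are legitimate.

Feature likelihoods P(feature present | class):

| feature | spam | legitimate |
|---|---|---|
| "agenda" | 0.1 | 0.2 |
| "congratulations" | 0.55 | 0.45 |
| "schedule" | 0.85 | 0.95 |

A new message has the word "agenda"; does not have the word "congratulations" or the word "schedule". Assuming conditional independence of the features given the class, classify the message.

spam: 0.8 × 0.1 × (1−0.55) × (1−0.85) = 0.0054
legitimate: 0.2 × 0.2 × (1−0.45) × (1−0.95) = 0.0011
Highest score → spam.

spam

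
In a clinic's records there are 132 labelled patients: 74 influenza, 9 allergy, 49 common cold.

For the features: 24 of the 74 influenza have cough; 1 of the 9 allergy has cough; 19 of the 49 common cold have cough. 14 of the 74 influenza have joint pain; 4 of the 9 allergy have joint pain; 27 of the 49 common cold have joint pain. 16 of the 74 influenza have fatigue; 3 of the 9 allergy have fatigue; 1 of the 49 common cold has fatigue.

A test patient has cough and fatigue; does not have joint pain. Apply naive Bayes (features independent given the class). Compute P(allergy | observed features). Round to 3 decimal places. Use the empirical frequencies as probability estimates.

0.041

influenza: (74/132) × (24/74) × (60/74) × (16/74) ≈ 0.0318746
allergy: (9/132) × (1/9) × (5/9) × (3/9) ≈ 0.00140292
common cold: (49/132) × (19/49) × (22/49) × (1/49) ≈ 0.00131889
P(allergy | x) = 0.00140292 / 0.03459641 ≈ 0.041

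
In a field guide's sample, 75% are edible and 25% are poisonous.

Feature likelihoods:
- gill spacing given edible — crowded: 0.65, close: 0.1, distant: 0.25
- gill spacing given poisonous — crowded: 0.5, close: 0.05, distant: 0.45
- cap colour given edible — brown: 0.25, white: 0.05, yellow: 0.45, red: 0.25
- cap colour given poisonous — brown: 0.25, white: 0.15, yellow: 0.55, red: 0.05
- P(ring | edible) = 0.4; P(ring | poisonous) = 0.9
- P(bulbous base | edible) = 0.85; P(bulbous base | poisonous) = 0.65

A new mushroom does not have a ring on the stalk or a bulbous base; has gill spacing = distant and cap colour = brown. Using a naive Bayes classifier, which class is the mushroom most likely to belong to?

edible: 0.75 × 0.25 × 0.25 × (1−0.4) × (1−0.85) = 0.00421875
poisonous: 0.25 × 0.45 × 0.25 × (1−0.9) × (1−0.65) = 0.000984375
Highest score → edible.

edible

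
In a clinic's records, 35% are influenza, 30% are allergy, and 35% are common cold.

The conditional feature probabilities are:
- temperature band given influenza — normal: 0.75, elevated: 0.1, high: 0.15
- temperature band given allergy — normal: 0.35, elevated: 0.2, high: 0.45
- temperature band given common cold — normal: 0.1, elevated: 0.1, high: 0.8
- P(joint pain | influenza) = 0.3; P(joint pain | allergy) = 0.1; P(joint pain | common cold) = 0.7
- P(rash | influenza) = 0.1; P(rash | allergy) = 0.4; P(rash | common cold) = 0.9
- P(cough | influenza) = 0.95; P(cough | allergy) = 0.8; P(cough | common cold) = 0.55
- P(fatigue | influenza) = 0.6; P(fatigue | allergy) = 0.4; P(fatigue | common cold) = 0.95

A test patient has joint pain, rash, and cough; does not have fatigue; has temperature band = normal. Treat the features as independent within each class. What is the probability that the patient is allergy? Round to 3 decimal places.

0.359

influenza: 0.35 × 0.75 × 0.3 × 0.1 × 0.95 × (1−0.6) = 0.0029925
allergy: 0.3 × 0.35 × 0.1 × 0.4 × 0.8 × (1−0.4) = 0.002016
common cold: 0.35 × 0.1 × 0.7 × 0.9 × 0.55 × (1−0.95) = 0.000606375
P(allergy | x) = 0.002016 / 0.005614875 ≈ 0.359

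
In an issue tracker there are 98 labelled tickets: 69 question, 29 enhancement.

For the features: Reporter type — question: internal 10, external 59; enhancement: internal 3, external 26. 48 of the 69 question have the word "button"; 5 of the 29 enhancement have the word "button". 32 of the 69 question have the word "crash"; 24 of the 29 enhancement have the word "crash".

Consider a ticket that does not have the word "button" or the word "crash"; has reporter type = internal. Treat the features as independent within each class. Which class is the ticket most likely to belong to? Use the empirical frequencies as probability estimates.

question

question: (69/98) × (10/69) × (21/69) × (37/69) ≈ 0.0166532
enhancement: (29/98) × (3/29) × (24/29) × (5/29) ≈ 0.00436798
Highest score → question.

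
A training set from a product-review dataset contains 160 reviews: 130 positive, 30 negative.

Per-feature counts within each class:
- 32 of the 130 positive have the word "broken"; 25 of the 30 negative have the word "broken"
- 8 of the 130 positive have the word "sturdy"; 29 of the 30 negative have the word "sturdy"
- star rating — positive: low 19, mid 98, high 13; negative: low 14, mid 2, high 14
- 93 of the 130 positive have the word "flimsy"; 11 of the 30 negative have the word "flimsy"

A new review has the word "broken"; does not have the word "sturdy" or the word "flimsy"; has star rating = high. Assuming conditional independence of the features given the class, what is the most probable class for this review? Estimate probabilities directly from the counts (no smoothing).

positive

positive: (130/160) × (32/130) × (122/130) × (13/130) × (37/130) ≈ 0.00534201
negative: (30/160) × (25/30) × (1/30) × (14/30) × (19/30) ≈ 0.00153935
Highest score → positive.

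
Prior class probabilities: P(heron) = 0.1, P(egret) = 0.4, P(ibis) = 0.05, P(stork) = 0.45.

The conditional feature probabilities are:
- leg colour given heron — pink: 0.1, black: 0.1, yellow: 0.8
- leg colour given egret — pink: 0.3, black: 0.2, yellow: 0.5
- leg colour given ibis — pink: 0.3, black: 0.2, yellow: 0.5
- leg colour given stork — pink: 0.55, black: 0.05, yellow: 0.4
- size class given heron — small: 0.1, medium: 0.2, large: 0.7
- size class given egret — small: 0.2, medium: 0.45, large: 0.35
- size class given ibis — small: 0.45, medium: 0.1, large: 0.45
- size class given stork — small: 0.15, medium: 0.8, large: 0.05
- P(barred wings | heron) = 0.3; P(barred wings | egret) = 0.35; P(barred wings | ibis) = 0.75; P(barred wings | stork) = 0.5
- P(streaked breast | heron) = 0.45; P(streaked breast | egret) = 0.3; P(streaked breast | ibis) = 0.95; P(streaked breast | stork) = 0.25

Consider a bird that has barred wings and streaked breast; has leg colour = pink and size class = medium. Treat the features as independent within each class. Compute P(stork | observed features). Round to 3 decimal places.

0.779

heron: 0.1 × 0.1 × 0.2 × 0.3 × 0.45 = 0.00027
egret: 0.4 × 0.3 × 0.45 × 0.35 × 0.3 = 0.00567
ibis: 0.05 × 0.3 × 0.1 × 0.75 × 0.95 = 0.00106875
stork: 0.45 × 0.55 × 0.8 × 0.5 × 0.25 = 0.02475
P(stork | x) = 0.02475 / 0.03175875 ≈ 0.779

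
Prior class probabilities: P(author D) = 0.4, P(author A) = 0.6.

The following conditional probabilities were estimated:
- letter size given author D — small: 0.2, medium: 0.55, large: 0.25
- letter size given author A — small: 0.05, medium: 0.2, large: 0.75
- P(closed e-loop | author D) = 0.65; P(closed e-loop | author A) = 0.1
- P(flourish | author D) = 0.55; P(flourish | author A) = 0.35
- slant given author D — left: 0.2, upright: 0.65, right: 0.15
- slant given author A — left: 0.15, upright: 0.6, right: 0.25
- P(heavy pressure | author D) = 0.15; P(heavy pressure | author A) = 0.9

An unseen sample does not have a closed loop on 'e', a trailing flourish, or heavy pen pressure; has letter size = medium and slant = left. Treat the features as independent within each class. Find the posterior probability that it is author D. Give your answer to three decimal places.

author D: 0.4 × 0.55 × (1−0.65) × (1−0.55) × 0.2 × (1−0.15) = 0.0058905
author A: 0.6 × 0.2 × (1−0.1) × (1−0.35) × 0.15 × (1−0.9) = 0.001053
P(author D | x) = 0.0058905 / 0.0069435 ≈ 0.848

0.848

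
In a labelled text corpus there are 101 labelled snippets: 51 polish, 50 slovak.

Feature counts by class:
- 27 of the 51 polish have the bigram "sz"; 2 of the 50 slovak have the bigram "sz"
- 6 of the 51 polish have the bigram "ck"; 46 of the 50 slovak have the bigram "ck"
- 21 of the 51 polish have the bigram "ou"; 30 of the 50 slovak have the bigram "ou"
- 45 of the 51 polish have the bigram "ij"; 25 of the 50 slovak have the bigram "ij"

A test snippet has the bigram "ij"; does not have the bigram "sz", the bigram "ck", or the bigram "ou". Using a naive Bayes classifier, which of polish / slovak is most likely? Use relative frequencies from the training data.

polish

polish: (51/101) × (24/51) × (45/51) × (30/51) × (45/51) ≈ 0.108824
slovak: (50/101) × (48/50) × (4/50) × (20/50) × (25/50) ≈ 0.00760396
Highest score → polish.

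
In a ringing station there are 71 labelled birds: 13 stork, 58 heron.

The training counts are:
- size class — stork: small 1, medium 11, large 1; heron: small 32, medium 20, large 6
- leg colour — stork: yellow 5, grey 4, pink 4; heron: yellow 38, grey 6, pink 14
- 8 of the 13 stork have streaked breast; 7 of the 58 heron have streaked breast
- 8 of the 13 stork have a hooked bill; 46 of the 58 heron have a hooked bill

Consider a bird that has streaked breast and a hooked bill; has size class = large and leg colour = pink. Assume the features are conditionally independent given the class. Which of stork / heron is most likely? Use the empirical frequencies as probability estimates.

heron

stork: (13/71) × (1/13) × (4/13) × (8/13) × (8/13) ≈ 0.00164116
heron: (58/71) × (6/58) × (14/58) × (7/58) × (46/58) ≈ 0.00195251
Highest score → heron.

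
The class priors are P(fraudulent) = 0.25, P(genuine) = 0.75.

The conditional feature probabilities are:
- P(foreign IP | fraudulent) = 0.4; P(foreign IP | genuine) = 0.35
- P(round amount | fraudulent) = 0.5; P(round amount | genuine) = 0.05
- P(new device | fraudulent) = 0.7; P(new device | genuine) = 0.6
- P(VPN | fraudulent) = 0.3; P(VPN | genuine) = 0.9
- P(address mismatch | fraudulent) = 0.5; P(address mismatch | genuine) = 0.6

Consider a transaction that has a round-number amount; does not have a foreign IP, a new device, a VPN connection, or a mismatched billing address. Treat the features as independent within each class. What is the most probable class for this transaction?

fraudulent

fraudulent: 0.25 × (1−0.4) × 0.5 × (1−0.7) × (1−0.3) × (1−0.5) = 0.007875
genuine: 0.75 × (1−0.35) × 0.05 × (1−0.6) × (1−0.9) × (1−0.6) = 0.00039
Highest score → fraudulent.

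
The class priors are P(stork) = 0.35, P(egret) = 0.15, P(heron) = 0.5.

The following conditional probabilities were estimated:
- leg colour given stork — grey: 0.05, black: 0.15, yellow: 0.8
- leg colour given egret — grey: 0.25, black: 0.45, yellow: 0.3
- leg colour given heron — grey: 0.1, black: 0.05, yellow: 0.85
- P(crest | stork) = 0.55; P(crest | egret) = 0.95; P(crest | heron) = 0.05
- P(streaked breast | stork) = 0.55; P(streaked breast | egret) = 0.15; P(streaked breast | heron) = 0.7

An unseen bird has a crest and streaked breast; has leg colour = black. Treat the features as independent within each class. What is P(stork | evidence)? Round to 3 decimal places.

stork: 0.35 × 0.15 × 0.55 × 0.55 = 0.01588125
egret: 0.15 × 0.45 × 0.95 × 0.15 = 0.00961875
heron: 0.5 × 0.05 × 0.05 × 0.7 = 0.000875
P(stork | x) = 0.01588125 / 0.026375 ≈ 0.602

0.602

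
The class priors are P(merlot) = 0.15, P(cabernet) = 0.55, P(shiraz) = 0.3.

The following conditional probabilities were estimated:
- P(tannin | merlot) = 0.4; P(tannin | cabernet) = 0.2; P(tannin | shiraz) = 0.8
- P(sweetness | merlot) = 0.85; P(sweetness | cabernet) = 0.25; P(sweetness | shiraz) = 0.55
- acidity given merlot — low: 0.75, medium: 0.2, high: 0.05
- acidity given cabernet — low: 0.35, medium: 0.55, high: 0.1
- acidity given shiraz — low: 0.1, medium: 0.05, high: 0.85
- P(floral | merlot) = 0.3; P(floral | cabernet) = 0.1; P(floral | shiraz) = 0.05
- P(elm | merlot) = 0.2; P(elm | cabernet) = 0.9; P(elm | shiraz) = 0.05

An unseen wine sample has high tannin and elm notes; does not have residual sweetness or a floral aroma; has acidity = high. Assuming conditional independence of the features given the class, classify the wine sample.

cabernet

merlot: 0.15 × 0.4 × (1−0.85) × 0.05 × (1−0.3) × 0.2 = 0.000063
cabernet: 0.55 × 0.2 × (1−0.25) × 0.1 × (1−0.1) × 0.9 = 0.0066825
shiraz: 0.3 × 0.8 × (1−0.55) × 0.85 × (1−0.05) × 0.05 = 0.0043605
Highest score → cabernet.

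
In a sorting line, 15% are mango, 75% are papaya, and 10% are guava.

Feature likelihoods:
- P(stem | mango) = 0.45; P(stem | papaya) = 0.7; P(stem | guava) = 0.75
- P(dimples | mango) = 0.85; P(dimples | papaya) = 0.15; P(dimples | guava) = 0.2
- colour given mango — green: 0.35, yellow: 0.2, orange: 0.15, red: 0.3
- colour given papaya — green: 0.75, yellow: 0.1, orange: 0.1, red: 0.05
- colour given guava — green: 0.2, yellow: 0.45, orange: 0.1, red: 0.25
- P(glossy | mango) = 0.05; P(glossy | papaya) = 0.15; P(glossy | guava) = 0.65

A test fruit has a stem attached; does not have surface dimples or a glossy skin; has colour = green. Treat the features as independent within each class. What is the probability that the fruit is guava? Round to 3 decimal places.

mango: 0.15 × 0.45 × (1−0.85) × 0.35 × (1−0.05) = 0.0033665625
papaya: 0.75 × 0.7 × (1−0.15) × 0.75 × (1−0.15) = 0.284484375
guava: 0.1 × 0.75 × (1−0.2) × 0.2 × (1−0.65) = 0.0042
P(guava | x) = 0.0042 / 0.2920509375 ≈ 0.014

0.014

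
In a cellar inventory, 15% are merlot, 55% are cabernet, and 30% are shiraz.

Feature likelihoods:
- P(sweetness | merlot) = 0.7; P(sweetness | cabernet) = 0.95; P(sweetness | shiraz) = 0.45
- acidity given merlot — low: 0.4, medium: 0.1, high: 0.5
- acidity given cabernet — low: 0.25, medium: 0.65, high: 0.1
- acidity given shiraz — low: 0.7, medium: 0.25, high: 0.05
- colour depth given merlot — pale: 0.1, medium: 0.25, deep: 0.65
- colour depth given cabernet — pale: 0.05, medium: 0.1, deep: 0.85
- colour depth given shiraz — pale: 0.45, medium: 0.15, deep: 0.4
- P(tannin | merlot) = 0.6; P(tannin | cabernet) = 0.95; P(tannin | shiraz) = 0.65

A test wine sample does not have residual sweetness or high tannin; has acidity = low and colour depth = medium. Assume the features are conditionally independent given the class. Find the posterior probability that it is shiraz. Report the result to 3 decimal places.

merlot: 0.15 × (1−0.7) × 0.4 × 0.25 × (1−0.6) = 0.0018
cabernet: 0.55 × (1−0.95) × 0.25 × 0.1 × (1−0.95) = 0.000034375
shiraz: 0.3 × (1−0.45) × 0.7 × 0.15 × (1−0.65) = 0.00606375
P(shiraz | x) = 0.00606375 / 0.007898125 ≈ 0.768

0.768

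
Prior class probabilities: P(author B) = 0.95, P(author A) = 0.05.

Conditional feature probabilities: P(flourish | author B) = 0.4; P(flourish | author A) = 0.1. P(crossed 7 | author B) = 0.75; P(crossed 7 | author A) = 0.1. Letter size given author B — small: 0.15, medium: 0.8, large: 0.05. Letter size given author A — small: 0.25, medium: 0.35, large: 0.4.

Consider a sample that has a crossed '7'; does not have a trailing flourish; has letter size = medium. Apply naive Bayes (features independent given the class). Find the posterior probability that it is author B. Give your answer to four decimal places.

0.9954

author B: 0.95 × (1−0.4) × 0.75 × 0.8 = 0.342
author A: 0.05 × (1−0.1) × 0.1 × 0.35 = 0.001575
P(author B | x) = 0.342 / 0.343575 ≈ 0.9954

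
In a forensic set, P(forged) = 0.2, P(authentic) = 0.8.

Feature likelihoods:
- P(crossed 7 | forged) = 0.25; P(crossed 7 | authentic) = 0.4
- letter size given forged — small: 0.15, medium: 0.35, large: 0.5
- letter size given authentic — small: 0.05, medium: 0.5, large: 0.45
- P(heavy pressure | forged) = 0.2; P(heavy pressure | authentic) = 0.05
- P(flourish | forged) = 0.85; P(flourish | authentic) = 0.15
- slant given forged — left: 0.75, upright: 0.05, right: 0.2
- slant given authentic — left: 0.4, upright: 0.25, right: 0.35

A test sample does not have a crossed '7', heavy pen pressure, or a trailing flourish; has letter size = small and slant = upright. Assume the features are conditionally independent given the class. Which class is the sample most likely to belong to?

authentic

forged: 0.2 × (1−0.25) × 0.15 × (1−0.2) × (1−0.85) × 0.05 = 0.000135
authentic: 0.8 × (1−0.4) × 0.05 × (1−0.05) × (1−0.15) × 0.25 = 0.004845
Highest score → authentic.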